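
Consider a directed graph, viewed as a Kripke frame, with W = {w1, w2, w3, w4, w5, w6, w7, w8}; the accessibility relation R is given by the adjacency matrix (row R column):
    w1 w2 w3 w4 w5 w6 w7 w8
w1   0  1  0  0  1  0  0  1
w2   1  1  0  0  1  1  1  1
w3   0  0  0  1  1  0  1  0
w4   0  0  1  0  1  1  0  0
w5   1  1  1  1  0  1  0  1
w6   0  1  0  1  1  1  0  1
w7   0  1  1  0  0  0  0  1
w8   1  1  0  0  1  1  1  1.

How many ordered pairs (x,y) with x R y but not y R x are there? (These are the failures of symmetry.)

0

R is symmetric; there are no such tuples.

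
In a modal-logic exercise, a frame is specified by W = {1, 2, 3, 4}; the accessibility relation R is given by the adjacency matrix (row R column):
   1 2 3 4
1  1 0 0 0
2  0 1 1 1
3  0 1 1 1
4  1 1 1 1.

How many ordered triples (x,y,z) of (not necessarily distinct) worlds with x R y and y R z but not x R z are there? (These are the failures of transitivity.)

Enumerating: (2,4,1), (3,4,1).

2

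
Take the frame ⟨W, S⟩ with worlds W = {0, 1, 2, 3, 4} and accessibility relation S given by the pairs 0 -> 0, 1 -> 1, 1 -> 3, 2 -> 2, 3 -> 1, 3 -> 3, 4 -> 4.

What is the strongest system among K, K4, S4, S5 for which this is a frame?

S5

Transitive (axiom 4): yes — every two-step S-path is closed by a direct edge.
Reflexive (axiom T): yes — every world is S-related to itself.
Euclidean (axiom 5): yes — any two successors of a common world are S-related.
So F validates K, K4, S4, S5. The strongest is S5.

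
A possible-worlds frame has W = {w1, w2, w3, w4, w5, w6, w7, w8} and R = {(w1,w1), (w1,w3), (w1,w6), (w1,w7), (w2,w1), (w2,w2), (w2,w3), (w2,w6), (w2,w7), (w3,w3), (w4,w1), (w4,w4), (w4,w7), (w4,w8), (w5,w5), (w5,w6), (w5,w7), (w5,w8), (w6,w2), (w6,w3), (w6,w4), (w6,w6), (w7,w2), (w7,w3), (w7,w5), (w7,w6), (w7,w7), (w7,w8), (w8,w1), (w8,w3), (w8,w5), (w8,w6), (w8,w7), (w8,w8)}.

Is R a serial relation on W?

Serial: yes — every world has a successor (e.g. w1 R w1).

Yes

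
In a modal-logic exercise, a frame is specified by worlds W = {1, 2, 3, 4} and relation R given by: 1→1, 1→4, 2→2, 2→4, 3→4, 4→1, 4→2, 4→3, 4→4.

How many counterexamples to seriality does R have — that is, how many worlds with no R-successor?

R is serial; there are no such worlds.

0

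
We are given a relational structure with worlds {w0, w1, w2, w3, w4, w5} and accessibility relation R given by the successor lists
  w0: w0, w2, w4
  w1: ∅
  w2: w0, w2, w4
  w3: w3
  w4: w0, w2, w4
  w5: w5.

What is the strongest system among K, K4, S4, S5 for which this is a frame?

K4

Transitive (axiom 4): yes — every two-step R-path is closed by a direct edge.
Reflexive (axiom T): no — w1 is not related to itself.
Euclidean (axiom 5): yes — any two successors of a common world are R-related.
So F validates K, K4; S4 would additionally require R to be reflexive. The strongest is K4.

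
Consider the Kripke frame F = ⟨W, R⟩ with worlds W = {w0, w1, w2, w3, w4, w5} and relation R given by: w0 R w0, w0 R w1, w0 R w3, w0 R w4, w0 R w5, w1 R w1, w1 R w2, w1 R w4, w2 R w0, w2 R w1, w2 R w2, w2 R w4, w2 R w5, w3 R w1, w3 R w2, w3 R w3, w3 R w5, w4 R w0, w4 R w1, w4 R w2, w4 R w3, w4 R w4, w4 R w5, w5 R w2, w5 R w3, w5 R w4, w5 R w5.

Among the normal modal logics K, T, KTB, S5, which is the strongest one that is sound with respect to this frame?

T

Reflexive (axiom T): yes — every world is R-related to itself.
Symmetric (axiom B): no — w0 R w1 but not w1 R w0.
Euclidean (axiom 5): no — w0 R w1 and w0 R w3, but not w1 R w3.
So F validates K, T; KTB would additionally require R to be symmetric. The strongest is T.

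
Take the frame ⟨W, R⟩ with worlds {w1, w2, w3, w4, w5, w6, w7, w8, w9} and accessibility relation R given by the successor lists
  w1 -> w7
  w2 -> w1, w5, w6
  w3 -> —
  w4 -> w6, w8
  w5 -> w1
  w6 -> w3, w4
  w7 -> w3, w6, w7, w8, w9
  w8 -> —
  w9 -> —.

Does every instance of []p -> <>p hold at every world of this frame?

No

The schema D characterises exactly the serial frames.
Serial: no — w3 has no R-successor.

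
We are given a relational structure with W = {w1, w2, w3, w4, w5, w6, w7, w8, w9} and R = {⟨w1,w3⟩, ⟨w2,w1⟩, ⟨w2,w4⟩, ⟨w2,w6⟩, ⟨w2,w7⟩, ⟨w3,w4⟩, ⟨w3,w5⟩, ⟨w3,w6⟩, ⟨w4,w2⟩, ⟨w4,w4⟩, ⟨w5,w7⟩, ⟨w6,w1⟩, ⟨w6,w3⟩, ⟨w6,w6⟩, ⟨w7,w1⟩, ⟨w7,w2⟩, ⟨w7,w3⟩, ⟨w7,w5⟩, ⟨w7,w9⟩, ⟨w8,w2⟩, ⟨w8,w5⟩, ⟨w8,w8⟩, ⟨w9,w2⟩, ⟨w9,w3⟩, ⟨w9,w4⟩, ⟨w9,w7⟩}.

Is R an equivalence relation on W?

No

Reflexive: no — w1 is not related to itself.
Symmetric: no — w1 R w3 but not w3 R w1.
Transitive: no — w1 R w3 and w3 R w4, but not w1 R w4.
So R is not an equivalence relation.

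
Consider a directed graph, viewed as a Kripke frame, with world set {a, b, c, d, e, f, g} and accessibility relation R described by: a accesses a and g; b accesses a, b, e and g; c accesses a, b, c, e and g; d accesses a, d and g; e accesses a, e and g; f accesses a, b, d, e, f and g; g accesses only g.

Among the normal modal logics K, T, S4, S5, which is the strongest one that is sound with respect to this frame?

S4

Reflexive (axiom T): yes — every world is R-related to itself.
Transitive (axiom 4): yes — every two-step R-path is closed by a direct edge.
Euclidean (axiom 5): no — b R a and b R e, but not a R e.
So F validates K, T, S4; S5 would additionally require R to be Euclidean. The strongest is S4.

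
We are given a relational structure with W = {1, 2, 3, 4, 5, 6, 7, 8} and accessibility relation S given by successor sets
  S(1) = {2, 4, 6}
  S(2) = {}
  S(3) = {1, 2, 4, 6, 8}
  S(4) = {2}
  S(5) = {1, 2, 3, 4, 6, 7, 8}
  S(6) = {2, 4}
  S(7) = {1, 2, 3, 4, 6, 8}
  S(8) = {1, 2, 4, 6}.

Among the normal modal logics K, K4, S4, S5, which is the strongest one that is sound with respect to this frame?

K4

Transitive (axiom 4): yes — every two-step S-path is closed by a direct edge.
Reflexive (axiom T): no — 1 is not related to itself.
Euclidean (axiom 5): no — 1 S 2 and 1 S 4, but not 2 S 4.
So F validates K, K4; S4 would additionally require S to be reflexive. The strongest is K4.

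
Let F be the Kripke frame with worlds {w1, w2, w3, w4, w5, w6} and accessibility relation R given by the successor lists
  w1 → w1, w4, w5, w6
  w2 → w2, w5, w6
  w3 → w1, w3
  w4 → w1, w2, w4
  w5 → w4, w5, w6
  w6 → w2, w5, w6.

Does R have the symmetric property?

No

Symmetric: no — w1 R w5 but not w5 R w1.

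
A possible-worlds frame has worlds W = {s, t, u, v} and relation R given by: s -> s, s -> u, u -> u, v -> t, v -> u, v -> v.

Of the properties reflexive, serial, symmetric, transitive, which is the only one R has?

transitive

Reflexive: no — t is not related to itself.
Serial: no — t has no R-successor.
Symmetric: no — s R u but not u R s.
Transitive: yes — every two-step R-path is closed by a direct edge.
Only transitive holds.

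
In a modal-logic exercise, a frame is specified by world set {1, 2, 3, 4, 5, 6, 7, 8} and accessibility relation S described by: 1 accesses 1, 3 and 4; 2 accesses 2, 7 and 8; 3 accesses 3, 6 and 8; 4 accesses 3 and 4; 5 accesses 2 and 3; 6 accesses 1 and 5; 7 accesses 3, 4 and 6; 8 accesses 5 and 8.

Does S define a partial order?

No

Reflexive: no — 5 is not related to itself.
Transitive: no — 1 S 3 and 3 S 6, but not 1 S 6.
Antisymmetric: yes — no distinct pair is related both ways.
So S is not a partial order.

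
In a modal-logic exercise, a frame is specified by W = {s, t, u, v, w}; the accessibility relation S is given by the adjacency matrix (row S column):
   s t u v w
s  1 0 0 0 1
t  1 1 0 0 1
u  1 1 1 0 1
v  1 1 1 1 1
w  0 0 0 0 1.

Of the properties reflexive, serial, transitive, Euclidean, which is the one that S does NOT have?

Reflexive: yes — every world is S-related to itself.
Serial: yes — every world has a successor (e.g. s S s).
Transitive: yes — every two-step S-path is closed by a direct edge.
Euclidean: no — t S w and t S s, but not w S s.
Only Euclidean fails.

Euclidean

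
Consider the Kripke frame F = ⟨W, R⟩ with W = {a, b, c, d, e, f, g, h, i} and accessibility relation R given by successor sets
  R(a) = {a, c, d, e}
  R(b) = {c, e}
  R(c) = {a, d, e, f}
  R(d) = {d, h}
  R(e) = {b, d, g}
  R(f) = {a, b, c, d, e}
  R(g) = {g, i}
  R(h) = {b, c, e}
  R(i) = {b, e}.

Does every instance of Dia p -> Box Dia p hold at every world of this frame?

No

By correspondence theory, 5 is valid on a frame iff R is Euclidean.
Euclidean: no — a R d and a R c, but not d R c.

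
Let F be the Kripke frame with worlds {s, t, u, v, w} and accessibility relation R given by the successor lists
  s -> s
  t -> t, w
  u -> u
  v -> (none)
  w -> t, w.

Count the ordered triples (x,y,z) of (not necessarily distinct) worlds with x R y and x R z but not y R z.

0

R is Euclidean; there are no such tuples.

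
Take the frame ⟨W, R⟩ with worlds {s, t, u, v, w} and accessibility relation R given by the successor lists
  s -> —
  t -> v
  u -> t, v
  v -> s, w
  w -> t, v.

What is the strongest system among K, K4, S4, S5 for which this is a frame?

Transitive (axiom 4): no — t R v and v R s, but not t R s.
Reflexive (axiom T): no — s is not related to itself.
Euclidean (axiom 5): no — u R v and u R t, but not v R t.
So F validates K; K4 would additionally require R to be transitive. The strongest is K.

K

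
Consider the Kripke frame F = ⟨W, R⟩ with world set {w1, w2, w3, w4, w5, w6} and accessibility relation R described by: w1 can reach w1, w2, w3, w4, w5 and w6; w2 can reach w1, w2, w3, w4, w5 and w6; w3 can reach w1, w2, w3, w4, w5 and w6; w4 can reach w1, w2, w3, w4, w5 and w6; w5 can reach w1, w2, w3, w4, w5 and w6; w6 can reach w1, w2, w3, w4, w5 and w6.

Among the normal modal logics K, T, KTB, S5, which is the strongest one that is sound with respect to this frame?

Reflexive (axiom T): yes — every world is R-related to itself.
Symmetric (axiom B): yes — every pair in R has its reverse in R.
Euclidean (axiom 5): yes — any two successors of a common world are R-related.
So F validates K, T, KTB, S5. The strongest is S5.

S5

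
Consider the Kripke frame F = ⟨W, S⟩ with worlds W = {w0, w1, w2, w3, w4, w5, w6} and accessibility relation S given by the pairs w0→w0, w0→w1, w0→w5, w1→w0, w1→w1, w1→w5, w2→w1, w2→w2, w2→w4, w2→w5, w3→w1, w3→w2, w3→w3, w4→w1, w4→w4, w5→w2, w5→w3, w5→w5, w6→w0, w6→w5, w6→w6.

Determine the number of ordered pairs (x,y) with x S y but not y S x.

10

Enumerating: (w0,w5), (w1,w5), (w2,w1), (w2,w4), (w3,w1), (w3,w2), (w4,w1), (w5,w3), (w6,w0), (w6,w5).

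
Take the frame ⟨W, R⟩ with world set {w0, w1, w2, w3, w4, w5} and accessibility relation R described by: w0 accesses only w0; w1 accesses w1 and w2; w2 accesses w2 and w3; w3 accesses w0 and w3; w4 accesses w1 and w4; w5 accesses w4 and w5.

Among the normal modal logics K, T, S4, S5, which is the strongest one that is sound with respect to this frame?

Reflexive (axiom T): yes — every world is R-related to itself.
Transitive (axiom 4): no — w1 R w2 and w2 R w3, but not w1 R w3.
Euclidean (axiom 5): no — w1 R w2 and w1 R w1, but not w2 R w1.
So F validates K, T; S4 would additionally require R to be transitive. The strongest is T.

T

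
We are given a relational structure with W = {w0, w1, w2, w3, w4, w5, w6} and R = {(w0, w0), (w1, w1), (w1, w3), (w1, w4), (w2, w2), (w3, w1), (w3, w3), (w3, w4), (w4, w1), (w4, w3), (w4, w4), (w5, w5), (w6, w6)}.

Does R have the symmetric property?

Symmetric: yes — every pair in R has its reverse in R.

Yes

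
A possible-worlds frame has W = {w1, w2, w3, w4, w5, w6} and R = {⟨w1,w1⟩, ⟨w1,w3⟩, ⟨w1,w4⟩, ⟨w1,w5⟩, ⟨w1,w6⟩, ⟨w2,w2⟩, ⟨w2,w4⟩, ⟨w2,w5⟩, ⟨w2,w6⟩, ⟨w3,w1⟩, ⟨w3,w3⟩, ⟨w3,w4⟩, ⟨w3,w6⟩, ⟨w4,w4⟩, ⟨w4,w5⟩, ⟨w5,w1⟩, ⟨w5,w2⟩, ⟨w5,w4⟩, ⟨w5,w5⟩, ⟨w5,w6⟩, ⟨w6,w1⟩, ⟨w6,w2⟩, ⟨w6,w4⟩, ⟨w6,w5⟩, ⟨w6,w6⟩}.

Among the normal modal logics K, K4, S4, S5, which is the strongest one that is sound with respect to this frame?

K

Transitive (axiom 4): no — w1 R w5 and w5 R w2, but not w1 R w2.
Reflexive (axiom T): yes — every world is R-related to itself.
Euclidean (axiom 5): no — w1 R w3 and w1 R w5, but not w3 R w5.
So F validates K; K4 would additionally require R to be transitive. The strongest is K.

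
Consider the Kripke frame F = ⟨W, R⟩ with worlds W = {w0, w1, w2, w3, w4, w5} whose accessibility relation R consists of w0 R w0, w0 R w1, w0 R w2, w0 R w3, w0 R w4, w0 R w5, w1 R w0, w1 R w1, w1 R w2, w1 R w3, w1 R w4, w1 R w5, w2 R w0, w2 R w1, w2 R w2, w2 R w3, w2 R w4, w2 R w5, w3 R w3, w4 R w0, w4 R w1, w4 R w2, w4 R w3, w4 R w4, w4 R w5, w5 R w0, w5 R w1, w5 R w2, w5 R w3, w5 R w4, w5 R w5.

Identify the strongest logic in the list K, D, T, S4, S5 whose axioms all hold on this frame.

Serial (axiom D): yes — every world has a successor (e.g. w0 R w0).
Reflexive (axiom T): yes — every world is R-related to itself.
Transitive (axiom 4): yes — every two-step R-path is closed by a direct edge.
Euclidean (axiom 5): no — w0 R w3 and w0 R w1, but not w3 R w1.
So F validates K, D, T, S4; S5 would additionally require R to be Euclidean. The strongest is S4.

S4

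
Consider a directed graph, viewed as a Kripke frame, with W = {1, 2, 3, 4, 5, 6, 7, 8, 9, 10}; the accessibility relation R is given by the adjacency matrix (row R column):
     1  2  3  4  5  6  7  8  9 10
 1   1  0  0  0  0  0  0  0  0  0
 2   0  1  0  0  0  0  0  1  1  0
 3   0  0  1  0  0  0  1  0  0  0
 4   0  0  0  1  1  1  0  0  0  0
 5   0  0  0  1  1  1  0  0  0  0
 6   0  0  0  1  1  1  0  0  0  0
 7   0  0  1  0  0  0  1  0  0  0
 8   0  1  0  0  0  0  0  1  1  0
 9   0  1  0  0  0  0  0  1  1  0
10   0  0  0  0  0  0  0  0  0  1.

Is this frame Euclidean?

Euclidean: yes — any two successors of a common world are R-related.

Yes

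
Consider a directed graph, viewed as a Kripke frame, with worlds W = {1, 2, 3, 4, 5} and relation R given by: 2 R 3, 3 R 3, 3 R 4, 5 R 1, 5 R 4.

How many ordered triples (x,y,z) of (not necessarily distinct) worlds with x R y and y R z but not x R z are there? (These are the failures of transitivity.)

Enumerating: (2,3,4).

1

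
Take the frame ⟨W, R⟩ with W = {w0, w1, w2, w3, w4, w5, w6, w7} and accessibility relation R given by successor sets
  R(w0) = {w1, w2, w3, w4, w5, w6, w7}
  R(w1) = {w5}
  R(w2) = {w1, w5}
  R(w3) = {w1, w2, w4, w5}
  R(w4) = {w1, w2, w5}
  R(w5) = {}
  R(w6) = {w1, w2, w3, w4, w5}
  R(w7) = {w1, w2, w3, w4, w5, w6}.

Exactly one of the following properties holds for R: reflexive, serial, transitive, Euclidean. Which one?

transitive

Reflexive: no — w0 is not related to itself.
Serial: no — w5 has no R-successor.
Transitive: yes — every two-step R-path is closed by a direct edge.
Euclidean: no — w0 R w1 and w0 R w2, but not w1 R w2.
Only transitive holds.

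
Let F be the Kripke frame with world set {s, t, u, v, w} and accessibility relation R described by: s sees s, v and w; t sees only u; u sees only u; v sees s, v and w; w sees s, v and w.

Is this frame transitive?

Transitive: yes — every two-step R-path is closed by a direct edge.

Yes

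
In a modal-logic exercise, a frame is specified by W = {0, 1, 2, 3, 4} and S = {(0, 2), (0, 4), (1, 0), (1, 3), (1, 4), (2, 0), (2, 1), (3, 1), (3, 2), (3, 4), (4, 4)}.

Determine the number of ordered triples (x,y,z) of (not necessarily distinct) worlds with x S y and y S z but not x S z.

12

Enumerating: (0,2,0), (0,2,1), (1,0,2), (1,3,1), (1,3,2), (2,0,2), (2,0,4), (2,1,3), (2,1,4), (3,1,0), (3,1,3), (3,2,0).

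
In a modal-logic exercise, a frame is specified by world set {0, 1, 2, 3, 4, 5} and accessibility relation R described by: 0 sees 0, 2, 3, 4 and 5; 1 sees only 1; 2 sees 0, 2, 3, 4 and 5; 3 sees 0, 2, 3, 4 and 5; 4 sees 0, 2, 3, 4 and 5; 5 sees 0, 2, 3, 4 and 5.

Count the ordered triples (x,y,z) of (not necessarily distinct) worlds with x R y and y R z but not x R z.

0

R is transitive; there are no such tuples.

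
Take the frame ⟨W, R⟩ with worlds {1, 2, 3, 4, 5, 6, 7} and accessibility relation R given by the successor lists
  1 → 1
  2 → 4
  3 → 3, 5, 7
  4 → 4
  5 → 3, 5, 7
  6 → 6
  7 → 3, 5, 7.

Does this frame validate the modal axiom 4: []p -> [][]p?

Yes

By correspondence theory, 4 is valid on a frame iff R is transitive.
Transitive: yes — every two-step R-path is closed by a direct edge.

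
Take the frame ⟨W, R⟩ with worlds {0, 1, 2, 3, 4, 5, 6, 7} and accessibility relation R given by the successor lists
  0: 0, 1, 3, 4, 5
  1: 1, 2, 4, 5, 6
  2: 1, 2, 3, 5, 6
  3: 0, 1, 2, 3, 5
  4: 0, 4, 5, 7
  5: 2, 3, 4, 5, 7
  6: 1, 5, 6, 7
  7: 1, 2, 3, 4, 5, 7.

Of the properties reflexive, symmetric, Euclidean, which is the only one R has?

Reflexive: yes — every world is R-related to itself.
Symmetric: no — 0 R 1 but not 1 R 0.
Euclidean: no — 0 R 1 and 0 R 3, but not 1 R 3.
Only reflexive holds.

reflexive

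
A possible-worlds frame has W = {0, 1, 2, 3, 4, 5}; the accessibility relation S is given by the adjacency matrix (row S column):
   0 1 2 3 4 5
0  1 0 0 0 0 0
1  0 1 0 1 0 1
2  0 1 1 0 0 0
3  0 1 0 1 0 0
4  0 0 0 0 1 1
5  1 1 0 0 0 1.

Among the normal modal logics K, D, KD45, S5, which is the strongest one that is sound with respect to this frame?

Serial (axiom D): yes — every world has a successor (e.g. 0 S 0).
Euclidean (axiom 5): no — 1 S 3 and 1 S 5, but not 3 S 5.
Transitive (axiom 4): no — 1 S 5 and 5 S 0, but not 1 S 0.
Reflexive (axiom T): yes — every world is S-related to itself.
So F validates K, D; KD45 would additionally require S to be Euclidean and transitive. The strongest is D.

D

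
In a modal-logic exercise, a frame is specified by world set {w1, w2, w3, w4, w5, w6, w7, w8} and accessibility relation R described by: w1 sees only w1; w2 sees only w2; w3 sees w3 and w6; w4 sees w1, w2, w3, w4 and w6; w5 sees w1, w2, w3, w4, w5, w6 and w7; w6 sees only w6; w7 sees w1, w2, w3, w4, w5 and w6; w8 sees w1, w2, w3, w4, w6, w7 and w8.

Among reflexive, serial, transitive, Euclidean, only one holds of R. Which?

serial

Reflexive: no — w7 is not related to itself.
Serial: yes — every world has a successor (e.g. w1 R w1).
Transitive: no — w8 R w7 and w7 R w5, but not w8 R w5.
Euclidean: no — w4 R w1 and w4 R w2, but not w1 R w2.
Only serial holds.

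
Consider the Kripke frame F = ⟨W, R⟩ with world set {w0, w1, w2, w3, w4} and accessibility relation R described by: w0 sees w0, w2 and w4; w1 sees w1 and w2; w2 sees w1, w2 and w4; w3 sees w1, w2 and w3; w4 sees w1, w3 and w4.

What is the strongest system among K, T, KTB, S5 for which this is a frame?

T

Reflexive (axiom T): yes — every world is R-related to itself.
Symmetric (axiom B): no — w0 R w2 but not w2 R w0.
Euclidean (axiom 5): no — w0 R w4 and w0 R w2, but not w4 R w2.
So F validates K, T; KTB would additionally require R to be symmetric. The strongest is T.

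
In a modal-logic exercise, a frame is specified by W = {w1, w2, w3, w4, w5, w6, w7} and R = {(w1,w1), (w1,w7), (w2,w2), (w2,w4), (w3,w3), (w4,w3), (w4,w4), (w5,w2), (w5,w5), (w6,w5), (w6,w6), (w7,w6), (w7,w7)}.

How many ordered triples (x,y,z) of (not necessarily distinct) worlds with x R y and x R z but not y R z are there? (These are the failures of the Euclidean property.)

6

Enumerating: (w1,w7,w1), (w2,w4,w2), (w4,w3,w4), (w5,w2,w5), (w6,w5,w6), (w7,w6,w7).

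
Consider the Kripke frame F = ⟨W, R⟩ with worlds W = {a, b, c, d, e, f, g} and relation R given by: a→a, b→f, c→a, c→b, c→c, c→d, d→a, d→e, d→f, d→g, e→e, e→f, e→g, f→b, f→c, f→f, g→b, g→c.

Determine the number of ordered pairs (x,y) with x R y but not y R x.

12

Enumerating: (c,a), (c,b), (c,d), (d,a), (d,e), (d,f), (d,g), (e,f), (e,g), (f,c), (g,b), (g,c).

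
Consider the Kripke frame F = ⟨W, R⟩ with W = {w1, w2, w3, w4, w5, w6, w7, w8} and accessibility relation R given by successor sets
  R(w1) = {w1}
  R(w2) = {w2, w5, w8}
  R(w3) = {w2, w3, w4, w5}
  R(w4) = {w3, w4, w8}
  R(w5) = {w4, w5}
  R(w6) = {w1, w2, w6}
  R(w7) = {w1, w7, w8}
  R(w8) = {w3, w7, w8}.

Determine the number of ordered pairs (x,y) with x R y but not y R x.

Enumerating: (w2,w5), (w2,w8), (w3,w2), (w3,w5), (w4,w8), (w5,w4), (w6,w1), (w6,w2), (w7,w1), (w8,w3).

10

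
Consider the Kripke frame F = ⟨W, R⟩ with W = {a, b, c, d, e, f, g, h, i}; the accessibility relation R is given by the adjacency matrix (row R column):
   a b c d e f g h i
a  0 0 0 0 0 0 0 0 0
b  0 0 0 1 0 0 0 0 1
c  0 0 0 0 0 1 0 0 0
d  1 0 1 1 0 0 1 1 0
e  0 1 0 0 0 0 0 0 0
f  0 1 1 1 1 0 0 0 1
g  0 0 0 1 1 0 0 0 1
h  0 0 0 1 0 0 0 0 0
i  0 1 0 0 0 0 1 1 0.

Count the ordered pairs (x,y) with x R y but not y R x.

Enumerating: (b,d), (d,a), (d,c), (e,b), (f,b), (f,d), (f,e), (f,i), (g,e), (i,h).

10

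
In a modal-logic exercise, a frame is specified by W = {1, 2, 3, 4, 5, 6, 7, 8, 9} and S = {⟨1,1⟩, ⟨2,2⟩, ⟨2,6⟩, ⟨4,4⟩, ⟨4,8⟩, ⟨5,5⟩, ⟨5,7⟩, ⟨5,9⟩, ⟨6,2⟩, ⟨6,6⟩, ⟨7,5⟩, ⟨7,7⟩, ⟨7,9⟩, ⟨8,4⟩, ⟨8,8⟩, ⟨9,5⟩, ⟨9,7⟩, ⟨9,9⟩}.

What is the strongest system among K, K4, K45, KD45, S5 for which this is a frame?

Transitive (axiom 4): yes — every two-step S-path is closed by a direct edge.
Euclidean (axiom 5): yes — any two successors of a common world are S-related.
Serial (axiom D): no — 3 has no S-successor.
Reflexive (axiom T): no — 3 is not related to itself.
So F validates K, K4, K45; KD45 would additionally require S to be serial. The strongest is K45.

K45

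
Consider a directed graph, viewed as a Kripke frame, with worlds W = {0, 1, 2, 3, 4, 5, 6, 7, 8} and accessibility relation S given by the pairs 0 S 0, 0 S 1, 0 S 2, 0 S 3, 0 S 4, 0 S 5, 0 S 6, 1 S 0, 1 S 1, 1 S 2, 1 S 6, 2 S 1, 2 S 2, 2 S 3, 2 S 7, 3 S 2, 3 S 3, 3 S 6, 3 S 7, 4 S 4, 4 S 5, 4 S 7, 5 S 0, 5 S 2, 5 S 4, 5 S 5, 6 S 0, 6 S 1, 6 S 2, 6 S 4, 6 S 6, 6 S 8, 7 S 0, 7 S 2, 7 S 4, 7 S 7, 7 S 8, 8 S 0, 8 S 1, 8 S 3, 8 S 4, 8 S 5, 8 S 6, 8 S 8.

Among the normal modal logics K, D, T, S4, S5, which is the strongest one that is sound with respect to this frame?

Serial (axiom D): yes — every world has a successor (e.g. 0 S 0).
Reflexive (axiom T): yes — every world is S-related to itself.
Transitive (axiom 4): no — 0 S 2 and 2 S 7, but not 0 S 7.
Euclidean (axiom 5): no — 0 S 1 and 0 S 3, but not 1 S 3.
So F validates K, D, T; S4 would additionally require S to be transitive. The strongest is T.

T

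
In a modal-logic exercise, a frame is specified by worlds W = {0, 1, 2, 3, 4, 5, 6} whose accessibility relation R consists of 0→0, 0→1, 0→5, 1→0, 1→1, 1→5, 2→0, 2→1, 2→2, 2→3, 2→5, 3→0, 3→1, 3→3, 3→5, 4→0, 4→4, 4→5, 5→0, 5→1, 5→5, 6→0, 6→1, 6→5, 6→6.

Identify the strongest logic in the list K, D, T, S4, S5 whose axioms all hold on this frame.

T

Serial (axiom D): yes — every world has a successor (e.g. 0 R 0).
Reflexive (axiom T): yes — every world is R-related to itself.
Transitive (axiom 4): no — 4 R 0 and 0 R 1, but not 4 R 1.
Euclidean (axiom 5): no — 2 R 0 and 2 R 3, but not 0 R 3.
So F validates K, D, T; S4 would additionally require R to be transitive. The strongest is T.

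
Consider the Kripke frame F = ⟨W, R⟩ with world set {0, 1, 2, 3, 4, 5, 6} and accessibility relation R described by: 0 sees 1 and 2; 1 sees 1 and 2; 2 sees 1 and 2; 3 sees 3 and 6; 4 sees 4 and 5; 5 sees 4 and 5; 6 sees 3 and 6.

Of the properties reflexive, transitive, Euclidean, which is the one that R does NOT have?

Reflexive: no — 0 is not related to itself.
Transitive: yes — every two-step R-path is closed by a direct edge.
Euclidean: yes — any two successors of a common world are R-related.
Only reflexive fails.

reflexive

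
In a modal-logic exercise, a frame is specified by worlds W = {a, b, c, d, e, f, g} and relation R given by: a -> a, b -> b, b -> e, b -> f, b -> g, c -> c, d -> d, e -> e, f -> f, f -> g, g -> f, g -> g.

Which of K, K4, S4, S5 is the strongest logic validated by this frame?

Transitive (axiom 4): yes — every two-step R-path is closed by a direct edge.
Reflexive (axiom T): yes — every world is R-related to itself.
Euclidean (axiom 5): no — b R e and b R f, but not e R f.
So F validates K, K4, S4; S5 would additionally require R to be Euclidean. The strongest is S4.

S4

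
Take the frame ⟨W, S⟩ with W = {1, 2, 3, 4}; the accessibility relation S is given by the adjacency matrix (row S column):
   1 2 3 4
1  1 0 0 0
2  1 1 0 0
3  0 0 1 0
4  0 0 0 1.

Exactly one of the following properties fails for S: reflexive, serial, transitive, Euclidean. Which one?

Reflexive: yes — every world is S-related to itself.
Serial: yes — every world has a successor (e.g. 1 S 1).
Transitive: yes — every two-step S-path is closed by a direct edge.
Euclidean: no — 2 S 1 and 2 S 2, but not 1 S 2.
Only Euclidean fails.

Euclidean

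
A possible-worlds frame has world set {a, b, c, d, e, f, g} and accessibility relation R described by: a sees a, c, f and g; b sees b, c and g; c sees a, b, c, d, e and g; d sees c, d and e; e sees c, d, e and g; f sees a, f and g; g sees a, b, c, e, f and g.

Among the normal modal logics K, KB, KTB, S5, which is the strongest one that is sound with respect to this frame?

Symmetric (axiom B): yes — every pair in R has its reverse in R.
Reflexive (axiom T): yes — every world is R-related to itself.
Euclidean (axiom 5): no — a R c and a R f, but not c R f.
So F validates K, KB, KTB; S5 would additionally require R to be Euclidean. The strongest is KTB.

KTB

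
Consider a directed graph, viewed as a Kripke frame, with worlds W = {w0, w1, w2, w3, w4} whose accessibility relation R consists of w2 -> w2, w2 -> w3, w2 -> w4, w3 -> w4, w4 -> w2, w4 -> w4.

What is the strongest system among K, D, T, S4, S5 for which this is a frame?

K

Serial (axiom D): no — w0 has no R-successor.
Reflexive (axiom T): no — w0 is not related to itself.
Transitive (axiom 4): no — w3 R w4 and w4 R w2, but not w3 R w2.
Euclidean (axiom 5): no — w2 R w4 and w2 R w3, but not w4 R w3.
So F validates K; D would additionally require R to be serial. The strongest is K.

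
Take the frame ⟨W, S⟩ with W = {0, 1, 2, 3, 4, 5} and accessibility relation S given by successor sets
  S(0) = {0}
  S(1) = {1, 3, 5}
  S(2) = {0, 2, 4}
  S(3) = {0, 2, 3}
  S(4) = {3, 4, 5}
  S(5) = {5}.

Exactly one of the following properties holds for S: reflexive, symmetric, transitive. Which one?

reflexive

Reflexive: yes — every world is S-related to itself.
Symmetric: no — 1 S 3 but not 3 S 1.
Transitive: no — 1 S 3 and 3 S 0, but not 1 S 0.
Only reflexive holds.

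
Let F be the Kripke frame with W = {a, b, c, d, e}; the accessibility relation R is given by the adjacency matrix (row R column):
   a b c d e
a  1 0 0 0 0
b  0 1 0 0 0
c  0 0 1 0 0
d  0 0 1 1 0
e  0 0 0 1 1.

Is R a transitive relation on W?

No

Transitive: no — e R d and d R c, but not e R c.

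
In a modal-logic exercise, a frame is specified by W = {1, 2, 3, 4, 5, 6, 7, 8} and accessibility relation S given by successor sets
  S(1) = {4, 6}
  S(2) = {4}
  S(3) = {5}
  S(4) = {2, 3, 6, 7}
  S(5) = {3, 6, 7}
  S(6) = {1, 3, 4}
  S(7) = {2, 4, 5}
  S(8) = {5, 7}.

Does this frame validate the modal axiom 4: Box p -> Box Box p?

Axiom 4 corresponds to the accessibility relation being transitive.
Transitive: no — 1 S 4 and 4 S 2, but not 1 S 2.

No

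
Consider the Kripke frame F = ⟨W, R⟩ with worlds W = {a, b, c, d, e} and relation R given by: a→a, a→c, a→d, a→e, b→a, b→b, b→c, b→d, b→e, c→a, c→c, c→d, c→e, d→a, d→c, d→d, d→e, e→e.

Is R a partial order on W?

No

Reflexive: yes — every world is R-related to itself.
Transitive: yes — every two-step R-path is closed by a direct edge.
Antisymmetric: no — a R c and c R a with a ≠ c.
So R is not a partial order.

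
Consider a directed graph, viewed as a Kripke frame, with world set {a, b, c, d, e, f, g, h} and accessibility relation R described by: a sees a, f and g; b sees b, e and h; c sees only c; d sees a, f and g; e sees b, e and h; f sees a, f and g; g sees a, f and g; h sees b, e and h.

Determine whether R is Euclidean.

Yes

Euclidean: yes — any two successors of a common world are R-related.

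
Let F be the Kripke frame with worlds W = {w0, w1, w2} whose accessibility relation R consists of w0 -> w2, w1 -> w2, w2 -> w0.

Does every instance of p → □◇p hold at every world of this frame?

The schema B characterises exactly the symmetric frames.
Symmetric: no — w1 R w2 but not w2 R w1.

No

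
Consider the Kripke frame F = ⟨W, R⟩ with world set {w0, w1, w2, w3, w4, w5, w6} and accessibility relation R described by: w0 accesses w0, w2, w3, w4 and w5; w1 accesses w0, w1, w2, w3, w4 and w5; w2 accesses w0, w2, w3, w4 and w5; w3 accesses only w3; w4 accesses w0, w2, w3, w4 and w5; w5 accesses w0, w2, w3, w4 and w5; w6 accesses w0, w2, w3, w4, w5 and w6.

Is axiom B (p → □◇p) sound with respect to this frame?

No

By correspondence theory, B is valid on a frame iff R is symmetric.
Symmetric: no — w0 R w3 but not w3 R w0.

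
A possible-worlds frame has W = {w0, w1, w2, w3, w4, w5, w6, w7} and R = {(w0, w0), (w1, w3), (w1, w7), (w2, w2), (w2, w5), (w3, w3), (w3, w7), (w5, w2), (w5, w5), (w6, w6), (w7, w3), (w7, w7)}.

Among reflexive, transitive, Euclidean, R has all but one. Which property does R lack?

Reflexive: no — w1 is not related to itself.
Transitive: yes — every two-step R-path is closed by a direct edge.
Euclidean: yes — any two successors of a common world are R-related.
Only reflexive fails.

reflexive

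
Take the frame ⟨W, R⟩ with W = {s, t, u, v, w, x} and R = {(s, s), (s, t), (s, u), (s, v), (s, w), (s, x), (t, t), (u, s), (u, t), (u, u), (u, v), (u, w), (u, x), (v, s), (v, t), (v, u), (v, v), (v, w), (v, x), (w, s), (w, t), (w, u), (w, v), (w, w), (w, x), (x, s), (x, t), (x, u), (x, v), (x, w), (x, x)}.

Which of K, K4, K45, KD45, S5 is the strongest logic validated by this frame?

Transitive (axiom 4): yes — every two-step R-path is closed by a direct edge.
Euclidean (axiom 5): no — s R t and s R u, but not t R u.
Serial (axiom D): yes — every world has a successor (e.g. s R s).
Reflexive (axiom T): yes — every world is R-related to itself.
So F validates K, K4; K45 would additionally require R to be Euclidean. The strongest is K4.

K4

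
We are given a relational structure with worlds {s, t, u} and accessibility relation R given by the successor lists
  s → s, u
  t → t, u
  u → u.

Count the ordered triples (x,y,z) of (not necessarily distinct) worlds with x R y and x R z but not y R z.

Enumerating: (s,u,s), (t,u,t).

2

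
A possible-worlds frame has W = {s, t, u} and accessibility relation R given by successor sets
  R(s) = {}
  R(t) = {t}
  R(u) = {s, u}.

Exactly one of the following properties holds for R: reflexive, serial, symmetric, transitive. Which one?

transitive

Reflexive: no — s is not related to itself.
Serial: no — s has no R-successor.
Symmetric: no — u R s but not s R u.
Transitive: yes — every two-step R-path is closed by a direct edge.
Only transitive holds.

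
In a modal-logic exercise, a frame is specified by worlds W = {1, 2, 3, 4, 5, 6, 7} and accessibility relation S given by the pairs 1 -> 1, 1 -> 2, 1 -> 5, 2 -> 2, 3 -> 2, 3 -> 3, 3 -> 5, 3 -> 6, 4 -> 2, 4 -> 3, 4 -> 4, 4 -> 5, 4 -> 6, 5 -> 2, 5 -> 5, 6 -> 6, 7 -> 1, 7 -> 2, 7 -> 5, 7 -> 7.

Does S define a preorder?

Reflexive: yes — every world is S-related to itself.
Transitive: yes — every two-step S-path is closed by a direct edge.
So S is a preorder.

Yes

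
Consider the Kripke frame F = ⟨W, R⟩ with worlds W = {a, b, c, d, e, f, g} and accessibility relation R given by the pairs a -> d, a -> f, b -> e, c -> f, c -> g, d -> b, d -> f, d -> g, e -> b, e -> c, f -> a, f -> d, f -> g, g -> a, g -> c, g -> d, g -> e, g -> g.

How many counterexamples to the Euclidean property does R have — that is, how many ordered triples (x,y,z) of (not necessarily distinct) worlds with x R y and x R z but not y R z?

Enumerating: (a,d,d), (a,f,f), (b,e,e), (c,f,f), (c,g,f), (d,b,b), (d,b,f), (d,b,g), (d,f,b), (d,f,f), (d,g,b), (d,g,f), … and 24 more.
Total: 36.

36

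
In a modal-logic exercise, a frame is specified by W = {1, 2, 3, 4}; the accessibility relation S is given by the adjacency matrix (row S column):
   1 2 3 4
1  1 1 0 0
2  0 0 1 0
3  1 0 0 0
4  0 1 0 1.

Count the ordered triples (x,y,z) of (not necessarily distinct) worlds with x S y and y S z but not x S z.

4

Enumerating: (1,2,3), (2,3,1), (3,1,2), (4,2,3).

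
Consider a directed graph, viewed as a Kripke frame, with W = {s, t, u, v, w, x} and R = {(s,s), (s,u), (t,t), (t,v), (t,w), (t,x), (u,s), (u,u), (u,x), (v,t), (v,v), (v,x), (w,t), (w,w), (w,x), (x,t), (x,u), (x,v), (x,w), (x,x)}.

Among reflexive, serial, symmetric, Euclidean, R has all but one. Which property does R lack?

Euclidean

Reflexive: yes — every world is R-related to itself.
Serial: yes — every world has a successor (e.g. s R s).
Symmetric: yes — every pair in R has its reverse in R.
Euclidean: no — t R v and t R w, but not v R w.
Only Euclidean fails.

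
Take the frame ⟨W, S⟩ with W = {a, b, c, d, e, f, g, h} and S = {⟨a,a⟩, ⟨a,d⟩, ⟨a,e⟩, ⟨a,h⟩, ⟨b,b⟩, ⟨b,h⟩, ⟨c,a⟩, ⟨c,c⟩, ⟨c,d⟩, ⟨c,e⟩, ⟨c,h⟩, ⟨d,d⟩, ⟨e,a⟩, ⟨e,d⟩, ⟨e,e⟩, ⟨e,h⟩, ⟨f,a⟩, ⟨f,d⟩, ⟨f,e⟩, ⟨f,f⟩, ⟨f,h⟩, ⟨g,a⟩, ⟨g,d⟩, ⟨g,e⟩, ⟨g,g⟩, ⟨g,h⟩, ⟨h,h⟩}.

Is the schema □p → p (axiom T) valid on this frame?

Yes

The schema T characterises exactly the reflexive frames.
Reflexive: yes — every world is S-related to itself.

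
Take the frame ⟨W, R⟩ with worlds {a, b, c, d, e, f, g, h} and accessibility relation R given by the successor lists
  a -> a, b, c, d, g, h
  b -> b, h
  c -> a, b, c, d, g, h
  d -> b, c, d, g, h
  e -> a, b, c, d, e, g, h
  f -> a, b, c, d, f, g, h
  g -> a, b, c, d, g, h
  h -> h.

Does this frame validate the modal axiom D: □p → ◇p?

The schema D characterises exactly the serial frames.
Serial: yes — every world has a successor (e.g. a R a).

Yes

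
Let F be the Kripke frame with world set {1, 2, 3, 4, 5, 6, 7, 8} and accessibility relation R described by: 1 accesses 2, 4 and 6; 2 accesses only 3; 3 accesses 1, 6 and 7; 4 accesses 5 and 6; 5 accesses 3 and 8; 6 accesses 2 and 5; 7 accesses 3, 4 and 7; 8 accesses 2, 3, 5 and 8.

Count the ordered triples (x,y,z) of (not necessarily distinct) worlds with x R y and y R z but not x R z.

30

Enumerating: (1,2,3), (1,4,5), (1,6,5), (2,3,1), (2,3,6), (2,3,7), (3,1,2), (3,1,4), (3,6,2), (3,6,5), (3,7,3), (3,7,4), … and 18 more.
Total: 30.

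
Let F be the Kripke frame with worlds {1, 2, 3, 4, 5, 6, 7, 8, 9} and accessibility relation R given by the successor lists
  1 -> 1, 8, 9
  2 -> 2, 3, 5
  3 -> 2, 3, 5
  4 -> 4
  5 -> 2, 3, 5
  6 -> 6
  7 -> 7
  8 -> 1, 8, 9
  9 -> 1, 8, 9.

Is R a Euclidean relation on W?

Euclidean: yes — any two successors of a common world are R-related.

Yes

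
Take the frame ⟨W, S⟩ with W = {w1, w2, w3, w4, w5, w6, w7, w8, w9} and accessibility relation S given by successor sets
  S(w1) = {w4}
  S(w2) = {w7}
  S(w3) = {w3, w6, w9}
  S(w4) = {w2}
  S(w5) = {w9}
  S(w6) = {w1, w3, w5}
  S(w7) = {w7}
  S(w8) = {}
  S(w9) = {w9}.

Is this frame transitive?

No

Transitive: no — w1 S w4 and w4 S w2, but not w1 S w2.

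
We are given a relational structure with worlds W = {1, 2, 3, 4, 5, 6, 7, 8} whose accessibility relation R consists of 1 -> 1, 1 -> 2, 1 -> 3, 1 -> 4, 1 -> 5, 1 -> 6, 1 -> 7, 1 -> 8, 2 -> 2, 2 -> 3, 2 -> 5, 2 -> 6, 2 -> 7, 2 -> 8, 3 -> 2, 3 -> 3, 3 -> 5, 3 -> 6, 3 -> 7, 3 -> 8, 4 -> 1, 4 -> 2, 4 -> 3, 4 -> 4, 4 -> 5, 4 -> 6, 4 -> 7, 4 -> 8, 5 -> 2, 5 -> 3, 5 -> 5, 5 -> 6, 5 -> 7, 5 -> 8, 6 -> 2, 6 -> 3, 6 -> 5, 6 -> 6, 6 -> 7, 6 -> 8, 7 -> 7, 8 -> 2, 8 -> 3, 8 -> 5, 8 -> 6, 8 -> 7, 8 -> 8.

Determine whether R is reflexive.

Yes

Reflexive: yes — every world is R-related to itself.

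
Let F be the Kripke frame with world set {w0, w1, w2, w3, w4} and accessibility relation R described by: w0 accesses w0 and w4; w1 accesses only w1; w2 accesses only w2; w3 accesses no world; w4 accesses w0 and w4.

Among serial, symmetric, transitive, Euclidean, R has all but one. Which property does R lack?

serial

Serial: no — w3 has no R-successor.
Symmetric: yes — every pair in R has its reverse in R.
Transitive: yes — every two-step R-path is closed by a direct edge.
Euclidean: yes — any two successors of a common world are R-related.
Only serial fails.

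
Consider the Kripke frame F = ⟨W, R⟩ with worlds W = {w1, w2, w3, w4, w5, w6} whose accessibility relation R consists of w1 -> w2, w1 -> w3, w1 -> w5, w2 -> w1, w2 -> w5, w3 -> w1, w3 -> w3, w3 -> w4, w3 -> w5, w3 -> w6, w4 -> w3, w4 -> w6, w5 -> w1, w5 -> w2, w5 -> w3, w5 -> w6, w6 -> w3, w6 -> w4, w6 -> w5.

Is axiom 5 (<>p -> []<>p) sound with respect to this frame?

The schema 5 characterises exactly the Euclidean frames.
Euclidean: no — w1 R w2 and w1 R w3, but not w2 R w3.

No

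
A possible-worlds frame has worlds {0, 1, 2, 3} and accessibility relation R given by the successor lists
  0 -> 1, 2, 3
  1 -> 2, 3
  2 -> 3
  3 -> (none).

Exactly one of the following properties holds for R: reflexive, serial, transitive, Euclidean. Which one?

Reflexive: no — 0 is not related to itself.
Serial: no — 3 has no R-successor.
Transitive: yes — every two-step R-path is closed by a direct edge.
Euclidean: no — 0 R 2 and 0 R 1, but not 2 R 1.
Only transitive holds.

transitive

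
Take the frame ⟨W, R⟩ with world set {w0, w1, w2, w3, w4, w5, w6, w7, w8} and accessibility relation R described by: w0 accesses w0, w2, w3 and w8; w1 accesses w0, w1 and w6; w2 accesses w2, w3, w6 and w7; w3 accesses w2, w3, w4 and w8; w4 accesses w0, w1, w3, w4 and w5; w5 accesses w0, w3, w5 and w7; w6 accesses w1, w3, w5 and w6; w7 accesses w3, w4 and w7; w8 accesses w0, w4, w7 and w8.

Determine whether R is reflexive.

Yes

Reflexive: yes — every world is R-related to itself.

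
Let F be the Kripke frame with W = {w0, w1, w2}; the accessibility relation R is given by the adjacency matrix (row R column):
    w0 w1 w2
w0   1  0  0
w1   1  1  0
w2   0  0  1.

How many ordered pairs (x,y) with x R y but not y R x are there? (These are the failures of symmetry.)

Enumerating: (w1,w0).

1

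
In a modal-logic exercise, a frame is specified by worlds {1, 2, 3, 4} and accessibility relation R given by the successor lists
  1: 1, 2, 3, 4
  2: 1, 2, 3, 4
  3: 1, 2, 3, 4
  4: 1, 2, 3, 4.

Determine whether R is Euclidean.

Yes

Euclidean: yes — any two successors of a common world are R-related.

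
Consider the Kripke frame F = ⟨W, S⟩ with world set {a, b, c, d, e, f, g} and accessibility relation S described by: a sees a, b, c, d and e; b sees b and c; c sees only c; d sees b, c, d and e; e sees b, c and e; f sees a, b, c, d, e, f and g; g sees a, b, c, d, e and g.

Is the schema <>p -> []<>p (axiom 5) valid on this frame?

No

By correspondence theory, 5 is valid on a frame iff S is Euclidean.
Euclidean: no — a S b and a S d, but not b S d.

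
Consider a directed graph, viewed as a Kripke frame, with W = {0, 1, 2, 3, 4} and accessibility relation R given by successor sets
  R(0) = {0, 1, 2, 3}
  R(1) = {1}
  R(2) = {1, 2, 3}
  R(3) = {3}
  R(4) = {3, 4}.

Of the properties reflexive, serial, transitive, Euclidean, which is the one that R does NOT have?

Reflexive: yes — every world is R-related to itself.
Serial: yes — every world has a successor (e.g. 0 R 0).
Transitive: yes — every two-step R-path is closed by a direct edge.
Euclidean: no — 0 R 1 and 0 R 2, but not 1 R 2.
Only Euclidean fails.

Euclidean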